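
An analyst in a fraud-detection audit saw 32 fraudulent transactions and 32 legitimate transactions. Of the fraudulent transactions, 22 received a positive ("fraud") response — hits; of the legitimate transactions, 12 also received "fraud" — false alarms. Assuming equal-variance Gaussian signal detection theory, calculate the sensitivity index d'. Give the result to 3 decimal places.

H = 22/32 = 0.6875
FA = 12/32 = 0.3750
Φ⁻¹(0.6875) = 0.4888, Φ⁻¹(0.3750) = -0.3186
d' = z(H) − z(FA) = 0.4888 − (-0.3186) = 0.8074

d' = 0.807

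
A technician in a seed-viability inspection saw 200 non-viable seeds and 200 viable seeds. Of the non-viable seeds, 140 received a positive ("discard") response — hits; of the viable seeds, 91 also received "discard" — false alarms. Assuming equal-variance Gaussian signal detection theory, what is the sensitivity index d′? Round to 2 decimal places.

d′ = 0.64

H = 140/200 = 0.7000
FA = 91/200 = 0.4550
z(H) = z(0.7000) = 0.524
z(FA) = z(0.4550) = -0.113
d' = z(H) − z(FA) = 0.524 − (-0.113) = 0.637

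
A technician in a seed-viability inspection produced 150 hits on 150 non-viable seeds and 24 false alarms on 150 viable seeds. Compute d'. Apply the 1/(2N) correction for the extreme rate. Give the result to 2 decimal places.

d' = 3.71

The hit rate is 150/150 = 1, so apply the 1/(2N) correction: H → 1 − 1/(2·150) = 0.99667.
z(H) = z(0.99667) = 2.713
z(FA) = z(0.16000) = -0.994
d' = 2.713 − (-0.994) = 3.707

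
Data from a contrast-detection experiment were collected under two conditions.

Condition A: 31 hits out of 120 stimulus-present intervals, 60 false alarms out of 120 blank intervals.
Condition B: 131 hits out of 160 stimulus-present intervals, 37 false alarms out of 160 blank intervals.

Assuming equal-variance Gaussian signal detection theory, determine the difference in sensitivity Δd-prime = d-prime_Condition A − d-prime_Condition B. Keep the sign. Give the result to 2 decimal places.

Condition A: z(0.2583) = -0.649, z(0.5000) = 0.000, d' = -0.649
Condition B: z(0.8187) = 0.910, z(0.2313) = -0.735, d' = 1.645
Δd' = d'_Condition A − d'_Condition B = -0.649 − 1.645 = -2.294
Condition B has the higher sensitivity.

Δd-prime = -2.29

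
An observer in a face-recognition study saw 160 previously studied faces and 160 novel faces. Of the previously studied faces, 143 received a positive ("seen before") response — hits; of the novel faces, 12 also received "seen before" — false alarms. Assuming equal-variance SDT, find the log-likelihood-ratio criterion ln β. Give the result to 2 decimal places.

ln β = 0.26

H = 143/160 = 0.8938
FA = 12/160 = 0.0750
z(0.8938) = 1.247, z(0.0750) = -1.440
ln β = −½·[z(H)² − z(FA)²] = −0.5 × (1.555 − 2.074) = 0.2595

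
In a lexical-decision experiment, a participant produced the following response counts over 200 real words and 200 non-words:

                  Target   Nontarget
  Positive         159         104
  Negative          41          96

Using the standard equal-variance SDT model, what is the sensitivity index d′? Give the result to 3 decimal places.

H = 159/200 = 0.7950
FA = 104/200 = 0.5200
z(H) = 0.8239
z(FA) = 0.0502
d' = z(H) − z(FA) = 0.8239 − 0.0502 = 0.7737

d′ = 0.774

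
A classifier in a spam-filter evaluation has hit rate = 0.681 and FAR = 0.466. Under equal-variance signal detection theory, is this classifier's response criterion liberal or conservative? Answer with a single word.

z(H) = 0.470, z(FA) = -0.085
c = −½·(z(H) + z(FA)) = -0.1925
c < 0 → liberal criterion (biased toward responding “yes”).

liberal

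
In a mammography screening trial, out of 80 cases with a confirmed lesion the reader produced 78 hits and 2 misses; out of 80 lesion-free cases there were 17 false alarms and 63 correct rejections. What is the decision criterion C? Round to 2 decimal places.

H = 78/80 = 0.9750
FA = 17/80 = 0.2125
z(H) = z(0.9750) = 1.9600
z(FA) = z(0.2125) = -0.7978
c = −½·[z(H) + z(FA)] = −0.5 × (1.9600 + (-0.7978)) = -0.5811

C = -0.58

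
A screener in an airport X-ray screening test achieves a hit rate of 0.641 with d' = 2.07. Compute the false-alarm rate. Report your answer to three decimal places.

z(hit rate) = z(0.641) = 0.3611
z(FA) = z(H) − d' = 0.3611 − 2.07 = -1.7089
false-alarm rate = Φ(-1.7089) = 0.0437

false-alarm rate = 0.044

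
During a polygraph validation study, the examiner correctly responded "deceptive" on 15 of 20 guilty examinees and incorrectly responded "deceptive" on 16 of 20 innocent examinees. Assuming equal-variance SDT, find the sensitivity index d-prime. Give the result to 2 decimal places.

d-prime = -0.17

H = 15/20 = 0.7500
FA = 16/20 = 0.8000
z(H) = 0.6745
z(FA) = 0.8416
d' = z(H) − z(FA) = 0.6745 − 0.8416 = -0.1671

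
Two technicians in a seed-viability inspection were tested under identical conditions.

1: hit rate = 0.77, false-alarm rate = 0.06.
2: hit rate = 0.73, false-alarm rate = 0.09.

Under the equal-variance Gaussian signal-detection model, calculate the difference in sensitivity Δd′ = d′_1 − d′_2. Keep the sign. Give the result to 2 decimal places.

Δd′ = 0.34

1: z(0.77) = 0.739, z(0.06) = -1.555, d' = 2.294
2: z(0.73) = 0.613, z(0.09) = -1.341, d' = 1.954
Δd' = d'_1 − d'_2 = 2.294 − 1.954 = 0.340
1 has the higher sensitivity.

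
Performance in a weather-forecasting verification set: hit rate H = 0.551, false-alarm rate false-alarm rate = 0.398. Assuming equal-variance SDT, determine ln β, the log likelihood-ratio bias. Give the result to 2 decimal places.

Φ⁻¹(0.551) = 0.128, Φ⁻¹(0.398) = -0.259
ln β = −½·[z(H)² − z(FA)²] = −0.5 × (0.016 − 0.067) = 0.0255

ln β = 0.03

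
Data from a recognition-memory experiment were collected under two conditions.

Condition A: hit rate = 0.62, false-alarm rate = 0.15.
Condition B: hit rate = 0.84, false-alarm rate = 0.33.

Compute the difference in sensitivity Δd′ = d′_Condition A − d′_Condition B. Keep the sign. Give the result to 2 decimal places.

Δd′ = -0.09

Condition A: z(0.62) = 0.305, z(0.15) = -1.036, d' = 1.341
Condition B: z(0.84) = 0.994, z(0.33) = -0.440, d' = 1.434
Δd' = d'_Condition A − d'_Condition B = 1.341 − 1.434 = -0.093
Condition B has the higher sensitivity.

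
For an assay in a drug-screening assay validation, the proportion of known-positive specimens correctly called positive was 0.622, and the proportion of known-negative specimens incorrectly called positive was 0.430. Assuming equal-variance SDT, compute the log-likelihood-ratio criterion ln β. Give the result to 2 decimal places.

ln β = -0.03

Φ⁻¹(H) = 0.311
Φ⁻¹(FA) = -0.176
ln β = −½·[z(H)² − z(FA)²] = −0.5 × (0.097 − 0.031) = -0.033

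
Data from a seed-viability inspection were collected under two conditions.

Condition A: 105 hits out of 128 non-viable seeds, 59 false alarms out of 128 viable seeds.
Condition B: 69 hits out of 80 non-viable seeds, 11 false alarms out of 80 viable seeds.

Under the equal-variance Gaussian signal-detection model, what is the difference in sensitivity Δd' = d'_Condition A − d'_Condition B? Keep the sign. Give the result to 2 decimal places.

Δd' = -1.17

Condition A: z(0.8203) = 0.917, z(0.4609) = -0.098, d' = 1.015
Condition B: z(0.8625) = 1.092, z(0.1375) = -1.092, d' = 2.184
Δd' = d'_Condition A − d'_Condition B = 1.015 − 2.184 = -1.169
Condition B has the higher sensitivity.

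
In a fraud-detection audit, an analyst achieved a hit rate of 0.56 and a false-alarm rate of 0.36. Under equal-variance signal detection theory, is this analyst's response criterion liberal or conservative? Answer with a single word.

z(H) = 0.151, z(FA) = -0.358
c = −½·(z(H) + z(FA)) = 0.1035
c > 0 → conservative criterion (biased toward responding “no”).

conservative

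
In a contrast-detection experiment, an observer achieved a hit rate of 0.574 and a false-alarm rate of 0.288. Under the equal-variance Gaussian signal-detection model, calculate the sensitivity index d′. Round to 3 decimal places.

Φ⁻¹(H) = Φ⁻¹(0.574) = 0.1866
Φ⁻¹(FA) = Φ⁻¹(0.288) = -0.5592
d' = z(H) − z(FA) = 0.1866 − (-0.5592) = 0.7458

d′ = 0.746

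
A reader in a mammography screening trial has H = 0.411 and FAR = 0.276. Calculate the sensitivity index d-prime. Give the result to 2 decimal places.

Φ⁻¹(H) = Φ⁻¹(0.411) = -0.2250
Φ⁻¹(FA) = Φ⁻¹(0.276) = -0.5948
d' = z(H) − z(FA) = -0.2250 − (-0.5948) = 0.3698

d-prime = 0.37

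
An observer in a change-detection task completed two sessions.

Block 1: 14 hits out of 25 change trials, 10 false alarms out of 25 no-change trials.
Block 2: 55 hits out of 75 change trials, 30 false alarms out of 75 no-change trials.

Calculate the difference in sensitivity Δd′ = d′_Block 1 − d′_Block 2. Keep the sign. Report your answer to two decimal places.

Δd′ = -0.47

Block 1: z(0.5600) = 0.151, z(0.4000) = -0.253, d' = 0.404
Block 2: z(0.7333) = 0.623, z(0.4000) = -0.253, d' = 0.876
Δd' = d'_Block 1 − d'_Block 2 = 0.404 − 0.876 = -0.472
Block 2 has the higher sensitivity.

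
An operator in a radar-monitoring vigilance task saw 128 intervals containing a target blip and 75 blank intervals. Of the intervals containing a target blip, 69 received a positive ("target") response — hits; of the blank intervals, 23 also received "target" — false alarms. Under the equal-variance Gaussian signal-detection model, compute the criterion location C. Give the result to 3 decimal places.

C = 0.204

H = 69/128 = 0.5391
FA = 23/75 = 0.3067
Φ⁻¹(H) = Φ⁻¹(0.5391) = 0.0982
Φ⁻¹(FA) = Φ⁻¹(0.3067) = -0.5052
c = −½·[z(H) + z(FA)] = −0.5 × (0.0982 + (-0.5052)) = 0.2035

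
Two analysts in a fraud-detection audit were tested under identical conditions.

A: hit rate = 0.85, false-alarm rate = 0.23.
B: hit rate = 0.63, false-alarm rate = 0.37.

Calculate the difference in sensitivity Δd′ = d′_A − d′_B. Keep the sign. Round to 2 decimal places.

Δd′ = 1.11

A: z(0.85) = 1.036, z(0.23) = -0.739, d' = 1.775
B: z(0.63) = 0.332, z(0.37) = -0.332, d' = 0.664
Δd' = d'_A − d'_B = 1.775 − 0.664 = 1.111
A has the higher sensitivity.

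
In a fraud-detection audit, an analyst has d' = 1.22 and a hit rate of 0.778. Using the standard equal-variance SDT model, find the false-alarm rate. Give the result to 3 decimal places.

false-alarm rate = 0.325

z(hit rate) = z(0.778) = 0.7655
z(FA) = z(H) − d' = 0.7655 − 1.22 = -0.4545
false-alarm rate = Φ(-0.4545) = 0.3247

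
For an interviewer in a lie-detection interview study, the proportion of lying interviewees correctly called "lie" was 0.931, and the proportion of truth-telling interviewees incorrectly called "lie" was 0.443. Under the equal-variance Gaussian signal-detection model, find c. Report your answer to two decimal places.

c = -0.67

Φ⁻¹(H) = 1.483
Φ⁻¹(FA) = -0.143
c = −½·[z(H) + z(FA)] = −0.5 × (1.483 + (-0.143)) = -0.670
c < 0: the interviewer has a liberal response bias.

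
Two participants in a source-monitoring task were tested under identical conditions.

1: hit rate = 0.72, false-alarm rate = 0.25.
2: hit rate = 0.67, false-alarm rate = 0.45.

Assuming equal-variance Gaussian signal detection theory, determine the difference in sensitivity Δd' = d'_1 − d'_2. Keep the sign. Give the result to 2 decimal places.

1: z(0.72) = 0.583, z(0.25) = -0.674, d' = 1.257
2: z(0.67) = 0.440, z(0.45) = -0.126, d' = 0.566
Δd' = d'_1 − d'_2 = 1.257 − 0.566 = 0.691
1 has the higher sensitivity.

Δd' = 0.69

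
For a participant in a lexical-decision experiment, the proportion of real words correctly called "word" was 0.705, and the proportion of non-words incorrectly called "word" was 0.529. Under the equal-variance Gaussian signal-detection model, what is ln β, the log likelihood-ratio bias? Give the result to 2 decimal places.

ln β = -0.14

z(H) = z(0.705) = 0.539
z(FA) = z(0.529) = 0.073
ln β = −½·[z(H)² − z(FA)²] = −0.5 × (0.291 − 0.005) = -0.143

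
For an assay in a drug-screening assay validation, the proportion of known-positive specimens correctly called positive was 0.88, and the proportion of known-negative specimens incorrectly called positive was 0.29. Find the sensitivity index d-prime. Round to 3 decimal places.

d-prime = 1.728

Φ⁻¹(0.88) = 1.1750, Φ⁻¹(0.29) = -0.5534
d' = z(H) − z(FA) = 1.1750 − (-0.5534) = 1.7284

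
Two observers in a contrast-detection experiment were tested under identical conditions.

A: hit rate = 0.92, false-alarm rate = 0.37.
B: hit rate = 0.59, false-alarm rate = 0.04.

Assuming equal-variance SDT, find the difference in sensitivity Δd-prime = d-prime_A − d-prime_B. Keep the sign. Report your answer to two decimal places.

Δd-prime = -0.24

A: z(0.92) = 1.405, z(0.37) = -0.332, d' = 1.737
B: z(0.59) = 0.228, z(0.04) = -1.751, d' = 1.979
Δd' = d'_A − d'_B = 1.737 − 1.979 = -0.242
B has the higher sensitivity.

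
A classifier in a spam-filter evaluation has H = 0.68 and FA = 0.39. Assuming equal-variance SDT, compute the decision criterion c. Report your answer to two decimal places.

z(0.68) = 0.4677, z(0.39) = -0.2793
c = −½·[z(H) + z(FA)] = −0.5 × (0.4677 + (-0.2793)) = -0.0942

c = -0.09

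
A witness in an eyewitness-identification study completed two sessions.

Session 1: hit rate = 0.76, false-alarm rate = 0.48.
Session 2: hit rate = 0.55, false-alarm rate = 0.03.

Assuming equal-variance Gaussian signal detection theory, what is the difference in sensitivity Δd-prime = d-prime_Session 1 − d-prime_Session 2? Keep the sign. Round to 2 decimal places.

Δd-prime = -1.25

Session 1: z(0.76) = 0.706, z(0.48) = -0.050, d' = 0.756
Session 2: z(0.55) = 0.126, z(0.03) = -1.881, d' = 2.007
Δd' = d'_Session 1 − d'_Session 2 = 0.756 − 2.007 = -1.251
Session 2 has the higher sensitivity.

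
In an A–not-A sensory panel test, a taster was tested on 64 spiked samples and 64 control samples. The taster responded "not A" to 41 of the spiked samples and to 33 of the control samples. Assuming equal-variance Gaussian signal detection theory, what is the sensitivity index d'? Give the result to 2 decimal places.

H = 41/64 = 0.6406
FA = 33/64 = 0.5156
z(0.6406) = 0.3601, z(0.5156) = 0.0391
d' = z(H) − z(FA) = 0.3601 − 0.0391 = 0.3210

d' = 0.32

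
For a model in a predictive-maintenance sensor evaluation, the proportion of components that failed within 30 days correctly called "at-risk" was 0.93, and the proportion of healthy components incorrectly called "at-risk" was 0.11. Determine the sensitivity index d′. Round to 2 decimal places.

d′ = 2.70

z(H) = z(0.93) = 1.4758
z(FA) = z(0.11) = -1.2265
d' = z(H) − z(FA) = 1.4758 − (-1.2265) = 2.7023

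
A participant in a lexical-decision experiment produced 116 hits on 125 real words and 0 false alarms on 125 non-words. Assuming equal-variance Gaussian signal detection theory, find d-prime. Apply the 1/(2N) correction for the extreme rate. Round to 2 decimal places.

d-prime = 4.11

The false-alarm rate is 0/125 = 0, so apply the 1/(2N) correction: FA → 1/(2·125) = 0.00400.
z(H) = z(0.92800) = 1.461
z(FA) = z(0.00400) = -2.652
d' = 1.461 − (-2.652) = 4.113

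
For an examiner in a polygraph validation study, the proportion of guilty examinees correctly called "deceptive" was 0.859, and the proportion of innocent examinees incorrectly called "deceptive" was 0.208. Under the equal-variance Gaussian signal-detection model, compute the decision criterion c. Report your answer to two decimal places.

c = -0.13

z(H) = 1.076
z(FA) = -0.813
c = −½·[z(H) + z(FA)] = −0.5 × (1.076 + (-0.813)) = -0.1315
c < 0: the examiner has a liberal response bias.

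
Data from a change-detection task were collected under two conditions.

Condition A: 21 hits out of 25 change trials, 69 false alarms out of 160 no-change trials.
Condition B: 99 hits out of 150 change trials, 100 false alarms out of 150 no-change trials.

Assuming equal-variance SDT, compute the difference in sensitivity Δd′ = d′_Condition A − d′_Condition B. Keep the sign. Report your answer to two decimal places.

Condition A: z(0.8400) = 0.994, z(0.4313) = -0.173, d' = 1.167
Condition B: z(0.6600) = 0.412, z(0.6667) = 0.431, d' = -0.019
Δd' = d'_Condition A − d'_Condition B = 1.167 − (-0.019) = 1.186
Condition A has the higher sensitivity.

Δd′ = 1.19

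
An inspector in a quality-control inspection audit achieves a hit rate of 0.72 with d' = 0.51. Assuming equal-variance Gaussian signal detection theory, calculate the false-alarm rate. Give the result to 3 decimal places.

z(hit rate) = z(0.72) = 0.5828
z(FA) = z(H) − d' = 0.5828 − 0.51 = 0.0728
false-alarm rate = Φ(0.0728) = 0.5290

false-alarm rate = 0.529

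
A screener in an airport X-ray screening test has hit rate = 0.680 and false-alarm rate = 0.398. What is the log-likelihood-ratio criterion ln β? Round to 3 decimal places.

ln β = -0.076

z(0.680) = 0.4677, z(0.398) = -0.2585
ln β = −½·[z(H)² − z(FA)²] = −0.5 × (0.2187 − 0.0668) = -0.07595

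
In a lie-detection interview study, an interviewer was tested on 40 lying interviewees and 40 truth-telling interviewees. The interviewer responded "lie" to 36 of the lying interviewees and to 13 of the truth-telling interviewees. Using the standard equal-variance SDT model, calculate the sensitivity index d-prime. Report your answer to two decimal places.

d-prime = 1.74

H = 36/40 = 0.9000
FA = 13/40 = 0.3250
z(H) = 1.282
z(FA) = -0.454
d' = z(H) − z(FA) = 1.282 − (-0.454) = 1.736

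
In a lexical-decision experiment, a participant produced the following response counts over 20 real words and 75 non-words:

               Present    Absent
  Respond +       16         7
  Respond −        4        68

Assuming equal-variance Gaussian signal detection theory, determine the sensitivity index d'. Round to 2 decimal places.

d' = 2.16

H = 16/20 = 0.8000
FA = 7/75 = 0.0933
z(H) = z(0.8000) = 0.8416
z(FA) = z(0.0933) = -1.3207
d' = z(H) − z(FA) = 0.8416 − (-1.3207) = 2.1623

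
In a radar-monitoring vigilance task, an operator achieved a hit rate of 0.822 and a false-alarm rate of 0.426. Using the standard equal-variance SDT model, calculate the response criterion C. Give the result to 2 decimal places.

Φ⁻¹(H) = 0.9230
Φ⁻¹(FA) = -0.1866
c = −½·[z(H) + z(FA)] = −0.5 × (0.9230 + (-0.1866)) = -0.3682

C = -0.37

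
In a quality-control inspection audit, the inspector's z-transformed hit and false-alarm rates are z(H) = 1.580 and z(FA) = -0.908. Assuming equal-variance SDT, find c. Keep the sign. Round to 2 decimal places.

c = −½·[z(H) + z(FA)] = −½·(1.580 + (-0.908)) = -0.336

c = -0.34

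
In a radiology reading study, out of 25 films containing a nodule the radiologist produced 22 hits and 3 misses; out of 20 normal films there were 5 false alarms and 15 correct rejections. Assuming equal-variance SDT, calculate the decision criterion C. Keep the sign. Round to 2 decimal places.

C = -0.25

H = 22/25 = 0.8800
FA = 5/20 = 0.2500
z(H) = z(0.8800) = 1.175
z(FA) = z(0.2500) = -0.674
c = −½·[z(H) + z(FA)] = −0.5 × (1.175 + (-0.674)) = -0.2505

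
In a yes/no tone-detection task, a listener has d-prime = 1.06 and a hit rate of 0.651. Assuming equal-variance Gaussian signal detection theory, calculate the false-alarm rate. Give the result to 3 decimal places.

z(hit rate) = z(0.651) = 0.3880
z(FA) = z(H) − d' = 0.3880 − 1.06 = -0.6720
false-alarm rate = Φ(-0.6720) = 0.2508

false-alarm rate = 0.251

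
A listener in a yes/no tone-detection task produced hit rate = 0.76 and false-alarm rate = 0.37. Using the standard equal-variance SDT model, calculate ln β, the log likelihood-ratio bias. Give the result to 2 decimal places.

Φ⁻¹(H) = Φ⁻¹(0.76) = 0.706
Φ⁻¹(FA) = Φ⁻¹(0.37) = -0.332
ln β = −½·[z(H)² − z(FA)²] = −0.5 × (0.498 − 0.110) = -0.194

ln β = -0.19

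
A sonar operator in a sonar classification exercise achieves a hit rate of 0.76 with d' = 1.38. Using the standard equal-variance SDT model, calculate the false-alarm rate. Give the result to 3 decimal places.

z(hit rate) = z(0.76) = 0.7063
z(FA) = z(H) − d' = 0.7063 − 1.38 = -0.6737
false-alarm rate = Φ(-0.6737) = 0.2503

false-alarm rate = 0.250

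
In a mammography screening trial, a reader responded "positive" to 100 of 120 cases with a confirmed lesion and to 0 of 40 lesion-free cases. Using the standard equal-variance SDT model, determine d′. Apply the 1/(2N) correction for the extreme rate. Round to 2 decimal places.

d′ = 3.21

The false-alarm rate is 0/40 = 0, so apply the 1/(2N) correction: FA → 1/(2·40) = 0.01250.
z(H) = z(0.83333) = 0.967
z(FA) = z(0.01250) = -2.241
d' = 0.967 − (-2.241) = 3.208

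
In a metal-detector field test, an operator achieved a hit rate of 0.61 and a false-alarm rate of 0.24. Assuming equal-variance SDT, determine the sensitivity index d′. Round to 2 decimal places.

d′ = 0.99

z(H) = z(0.61) = 0.2793
z(FA) = z(0.24) = -0.7063
d' = z(H) − z(FA) = 0.2793 − (-0.7063) = 0.9856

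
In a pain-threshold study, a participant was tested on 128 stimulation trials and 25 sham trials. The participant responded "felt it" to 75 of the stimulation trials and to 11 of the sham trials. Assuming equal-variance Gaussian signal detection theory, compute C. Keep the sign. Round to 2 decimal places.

C = -0.03

H = 75/128 = 0.5859
FA = 11/25 = 0.4400
Φ⁻¹(H) = Φ⁻¹(0.5859) = 0.2170
Φ⁻¹(FA) = Φ⁻¹(0.4400) = -0.1510
c = −½·[z(H) + z(FA)] = −0.5 × (0.2170 + (-0.1510)) = -0.0330
c < 0: the participant has a liberal response bias.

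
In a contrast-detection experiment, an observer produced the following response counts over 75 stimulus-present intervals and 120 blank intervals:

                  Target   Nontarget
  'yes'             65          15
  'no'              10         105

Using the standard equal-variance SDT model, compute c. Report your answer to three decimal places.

H = 65/75 = 0.8667
FA = 15/120 = 0.1250
Φ⁻¹(H) = Φ⁻¹(0.8667) = 1.1109
Φ⁻¹(FA) = Φ⁻¹(0.1250) = -1.1503
c = −½·[z(H) + z(FA)] = −0.5 × (1.1109 + (-1.1503)) = 0.0197

c = 0.020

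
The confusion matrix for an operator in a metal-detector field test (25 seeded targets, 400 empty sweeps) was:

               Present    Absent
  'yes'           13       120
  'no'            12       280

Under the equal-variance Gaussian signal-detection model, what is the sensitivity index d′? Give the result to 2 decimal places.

H = 13/25 = 0.5200
FA = 120/400 = 0.3000
Φ⁻¹(H) = Φ⁻¹(0.5200) = 0.0502
Φ⁻¹(FA) = Φ⁻¹(0.3000) = -0.5244
d' = z(H) − z(FA) = 0.0502 − (-0.5244) = 0.5746

d′ = 0.57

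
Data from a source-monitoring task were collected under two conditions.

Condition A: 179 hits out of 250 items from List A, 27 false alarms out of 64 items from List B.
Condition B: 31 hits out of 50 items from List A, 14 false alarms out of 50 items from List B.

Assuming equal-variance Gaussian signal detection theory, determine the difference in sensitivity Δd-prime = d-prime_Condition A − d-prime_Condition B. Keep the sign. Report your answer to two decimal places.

Condition A: z(0.7160) = 0.571, z(0.4219) = -0.197, d' = 0.768
Condition B: z(0.6200) = 0.305, z(0.2800) = -0.583, d' = 0.888
Δd' = d'_Condition A − d'_Condition B = 0.768 − 0.888 = -0.120
Condition B has the higher sensitivity.

Δd-prime = -0.12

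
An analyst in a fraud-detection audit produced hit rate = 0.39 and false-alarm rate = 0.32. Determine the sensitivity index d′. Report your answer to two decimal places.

d′ = 0.19

z(0.39) = -0.2793, z(0.32) = -0.4677
d' = z(H) − z(FA) = -0.2793 − (-0.4677) = 0.1884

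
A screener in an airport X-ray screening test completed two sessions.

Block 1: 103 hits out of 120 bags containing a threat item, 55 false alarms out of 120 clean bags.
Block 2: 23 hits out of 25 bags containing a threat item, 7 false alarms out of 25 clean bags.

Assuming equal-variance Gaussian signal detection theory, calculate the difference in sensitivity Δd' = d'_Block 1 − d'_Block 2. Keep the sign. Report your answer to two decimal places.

Δd' = -0.81

Block 1: z(0.8583) = 1.073, z(0.4583) = -0.105, d' = 1.178
Block 2: z(0.9200) = 1.405, z(0.2800) = -0.583, d' = 1.988
Δd' = d'_Block 1 − d'_Block 2 = 1.178 − 1.988 = -0.810
Block 2 has the higher sensitivity.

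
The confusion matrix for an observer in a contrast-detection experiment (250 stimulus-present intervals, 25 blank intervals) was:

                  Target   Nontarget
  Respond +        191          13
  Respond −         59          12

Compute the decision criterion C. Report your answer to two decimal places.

H = 191/250 = 0.7640
FA = 13/25 = 0.5200
z(H) = z(0.7640) = 0.719
z(FA) = z(0.5200) = 0.050
c = −½·[z(H) + z(FA)] = −0.5 × (0.719 + 0.050) = -0.3845

C = -0.38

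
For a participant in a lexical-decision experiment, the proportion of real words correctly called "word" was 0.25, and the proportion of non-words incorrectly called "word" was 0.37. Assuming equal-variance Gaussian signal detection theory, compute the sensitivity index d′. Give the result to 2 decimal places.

d′ = -0.34

Φ⁻¹(H) = -0.6745
Φ⁻¹(FA) = -0.3319
d' = z(H) − z(FA) = -0.6745 − (-0.3319) = -0.3426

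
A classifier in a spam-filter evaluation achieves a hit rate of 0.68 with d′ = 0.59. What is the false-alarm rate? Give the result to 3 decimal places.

false-alarm rate = 0.451

z(hit rate) = z(0.68) = 0.4677
z(FA) = z(H) − d' = 0.4677 − 0.59 = -0.1223
false-alarm rate = Φ(-0.1223) = 0.4513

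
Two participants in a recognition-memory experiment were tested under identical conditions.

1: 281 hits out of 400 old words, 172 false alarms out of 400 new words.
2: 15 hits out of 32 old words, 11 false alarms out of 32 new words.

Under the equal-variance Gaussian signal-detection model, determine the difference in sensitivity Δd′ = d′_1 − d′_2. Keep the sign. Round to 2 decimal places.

1: z(0.7025) = 0.532, z(0.4300) = -0.176, d' = 0.708
2: z(0.4688) = -0.078, z(0.3438) = -0.402, d' = 0.324
Δd' = d'_1 − d'_2 = 0.708 − 0.324 = 0.384
1 has the higher sensitivity.

Δd′ = 0.38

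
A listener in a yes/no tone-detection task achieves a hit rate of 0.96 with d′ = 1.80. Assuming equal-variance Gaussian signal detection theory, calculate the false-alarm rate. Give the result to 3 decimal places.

false-alarm rate = 0.480

z(hit rate) = z(0.96) = 1.7507
z(FA) = z(H) − d' = 1.7507 − 1.80 = -0.0493
false-alarm rate = Φ(-0.0493) = 0.4803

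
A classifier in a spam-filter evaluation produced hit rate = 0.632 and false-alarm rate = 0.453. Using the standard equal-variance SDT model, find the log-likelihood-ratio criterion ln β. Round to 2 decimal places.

ln β = -0.05

z(H) = z(0.632) = 0.337
z(FA) = z(0.453) = -0.118
ln β = −½·[z(H)² − z(FA)²] = −0.5 × (0.114 − 0.014) = -0.050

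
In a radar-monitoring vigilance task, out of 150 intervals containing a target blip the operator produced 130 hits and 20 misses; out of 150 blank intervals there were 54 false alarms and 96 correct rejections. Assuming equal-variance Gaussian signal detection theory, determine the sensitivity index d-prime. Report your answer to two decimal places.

H = 130/150 = 0.8667
FA = 54/150 = 0.3600
Φ⁻¹(H) = Φ⁻¹(0.8667) = 1.1109
Φ⁻¹(FA) = Φ⁻¹(0.3600) = -0.3585
d' = z(H) − z(FA) = 1.1109 − (-0.3585) = 1.4694

d-prime = 1.47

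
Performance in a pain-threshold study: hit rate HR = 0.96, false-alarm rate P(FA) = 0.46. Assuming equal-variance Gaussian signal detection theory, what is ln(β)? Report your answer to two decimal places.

z(0.96) = 1.751, z(0.46) = -0.100
ln β = −½·[z(H)² − z(FA)²] = −0.5 × (3.066 − 0.010) = -1.528

ln β = -1.53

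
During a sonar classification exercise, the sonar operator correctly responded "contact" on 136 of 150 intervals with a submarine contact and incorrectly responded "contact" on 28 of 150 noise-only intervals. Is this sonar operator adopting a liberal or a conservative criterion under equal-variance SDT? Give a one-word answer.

z(H) = 1.321, z(FA) = -0.890
c = −½·(z(H) + z(FA)) = -0.2155
c < 0 → liberal criterion (biased toward responding “yes”).

liberal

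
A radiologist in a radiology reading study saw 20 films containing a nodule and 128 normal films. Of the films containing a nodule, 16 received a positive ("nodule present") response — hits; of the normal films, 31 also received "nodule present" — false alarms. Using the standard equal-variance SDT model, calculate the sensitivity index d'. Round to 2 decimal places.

H = 16/20 = 0.8000
FA = 31/128 = 0.2422
Φ⁻¹(H) = Φ⁻¹(0.8000) = 0.842
Φ⁻¹(FA) = Φ⁻¹(0.2422) = -0.699
d' = z(H) − z(FA) = 0.842 − (-0.699) = 1.541

d' = 1.54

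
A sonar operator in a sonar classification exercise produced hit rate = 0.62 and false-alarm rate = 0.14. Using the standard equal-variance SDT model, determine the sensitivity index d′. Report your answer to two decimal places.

d′ = 1.39

Φ⁻¹(H) = Φ⁻¹(0.62) = 0.305
Φ⁻¹(FA) = Φ⁻¹(0.14) = -1.080
d' = z(H) − z(FA) = 0.305 − (-1.080) = 1.385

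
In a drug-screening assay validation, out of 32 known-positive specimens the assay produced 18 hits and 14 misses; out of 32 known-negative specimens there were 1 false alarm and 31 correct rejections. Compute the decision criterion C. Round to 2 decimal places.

H = 18/32 = 0.5625
FA = 1/32 = 0.0312
Φ⁻¹(H) = 0.157
Φ⁻¹(FA) = -1.863
c = −½·[z(H) + z(FA)] = −0.5 × (0.157 + (-1.863)) = 0.853
c > 0: the assay has a conservative response bias.

C = 0.85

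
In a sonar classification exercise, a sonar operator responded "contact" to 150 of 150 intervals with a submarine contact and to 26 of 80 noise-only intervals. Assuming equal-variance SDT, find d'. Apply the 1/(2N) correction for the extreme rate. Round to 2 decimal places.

The hit rate is 150/150 = 1, so apply the 1/(2N) correction: H → 1 − 1/(2·150) = 0.99667.
z(H) = z(0.99667) = 2.713
z(FA) = z(0.32500) = -0.454
d' = 2.713 − (-0.454) = 3.167

d' = 3.17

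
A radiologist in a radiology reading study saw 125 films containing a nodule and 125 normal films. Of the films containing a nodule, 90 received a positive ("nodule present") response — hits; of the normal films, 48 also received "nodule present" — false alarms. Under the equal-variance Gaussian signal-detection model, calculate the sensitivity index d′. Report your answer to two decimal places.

d′ = 0.88

H = 90/125 = 0.7200
FA = 48/125 = 0.3840
Φ⁻¹(0.7200) = 0.5828, Φ⁻¹(0.3840) = -0.2950
d' = z(H) − z(FA) = 0.5828 − (-0.2950) = 0.8778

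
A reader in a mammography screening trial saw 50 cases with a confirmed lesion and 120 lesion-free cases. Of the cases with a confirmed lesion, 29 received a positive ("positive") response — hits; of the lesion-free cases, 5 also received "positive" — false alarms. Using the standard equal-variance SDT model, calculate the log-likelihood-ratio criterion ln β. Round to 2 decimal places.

ln β = 1.48

H = 29/50 = 0.5800
FA = 5/120 = 0.0417
Φ⁻¹(H) = 0.202
Φ⁻¹(FA) = -1.731
ln β = −½·[z(H)² − z(FA)²] = −0.5 × (0.041 − 2.996) = 1.4775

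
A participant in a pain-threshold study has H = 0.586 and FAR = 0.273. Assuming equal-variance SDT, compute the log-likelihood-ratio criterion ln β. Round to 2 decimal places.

z(H) = z(0.586) = 0.217
z(FA) = z(0.273) = -0.604
ln β = −½·[z(H)² − z(FA)²] = −0.5 × (0.047 − 0.365) = 0.159

ln β = 0.16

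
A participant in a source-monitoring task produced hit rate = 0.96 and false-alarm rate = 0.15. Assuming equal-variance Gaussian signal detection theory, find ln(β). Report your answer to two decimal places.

ln β = -1.00

z(H) = z(0.96) = 1.751
z(FA) = z(0.15) = -1.036
ln β = −½·[z(H)² − z(FA)²] = −0.5 × (3.066 − 1.073) = -0.9965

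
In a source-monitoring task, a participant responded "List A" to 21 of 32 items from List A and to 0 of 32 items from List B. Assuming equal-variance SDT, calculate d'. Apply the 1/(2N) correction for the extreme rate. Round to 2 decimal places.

The false-alarm rate is 0/32 = 0, so apply the 1/(2N) correction: FA → 1/(2·32) = 0.01562.
z(H) = z(0.65625) = 0.402
z(FA) = z(0.01562) = -2.154
d' = 0.402 − (-2.154) = 2.556

d' = 2.56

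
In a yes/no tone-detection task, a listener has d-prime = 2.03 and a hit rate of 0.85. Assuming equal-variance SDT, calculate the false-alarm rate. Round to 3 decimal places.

z(hit rate) = z(0.85) = 1.0364
z(FA) = z(H) − d' = 1.0364 − 2.03 = -0.9936
false-alarm rate = Φ(-0.9936) = 0.1602

false-alarm rate = 0.160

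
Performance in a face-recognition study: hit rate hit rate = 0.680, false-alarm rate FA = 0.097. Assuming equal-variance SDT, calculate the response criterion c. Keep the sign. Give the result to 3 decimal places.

c = 0.416

z(0.680) = 0.4677, z(0.097) = -1.2988
c = −½·[z(H) + z(FA)] = −0.5 × (0.4677 + (-1.2988)) = 0.41555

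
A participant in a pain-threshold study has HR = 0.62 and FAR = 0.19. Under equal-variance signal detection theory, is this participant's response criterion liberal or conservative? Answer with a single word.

conservative

z(H) = 0.305, z(FA) = -0.878
c = −½·(z(H) + z(FA)) = 0.2865
c > 0 → conservative criterion (biased toward responding “no”).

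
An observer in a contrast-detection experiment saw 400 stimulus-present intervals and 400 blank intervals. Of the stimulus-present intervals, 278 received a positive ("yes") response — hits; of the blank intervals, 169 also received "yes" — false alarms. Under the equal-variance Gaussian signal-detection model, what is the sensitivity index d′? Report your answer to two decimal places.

H = 278/400 = 0.6950
FA = 169/400 = 0.4225
z(0.6950) = 0.5101, z(0.4225) = -0.1955
d' = z(H) − z(FA) = 0.5101 − (-0.1955) = 0.7056

d′ = 0.71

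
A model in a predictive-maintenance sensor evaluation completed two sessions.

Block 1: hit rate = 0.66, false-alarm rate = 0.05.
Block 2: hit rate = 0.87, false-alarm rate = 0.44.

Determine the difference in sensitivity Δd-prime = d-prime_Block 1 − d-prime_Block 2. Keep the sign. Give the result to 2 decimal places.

Block 1: z(0.66) = 0.412, z(0.05) = -1.645, d' = 2.057
Block 2: z(0.87) = 1.126, z(0.44) = -0.151, d' = 1.277
Δd' = d'_Block 1 − d'_Block 2 = 2.057 − 1.277 = 0.780
Block 1 has the higher sensitivity.

Δd-prime = 0.78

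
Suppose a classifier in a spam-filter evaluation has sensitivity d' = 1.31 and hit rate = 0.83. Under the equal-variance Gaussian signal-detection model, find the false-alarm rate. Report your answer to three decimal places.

z(hit rate) = z(0.83) = 0.9542
z(FA) = z(H) − d' = 0.9542 − 1.31 = -0.3558
false-alarm rate = Φ(-0.3558) = 0.3610

false-alarm rate = 0.361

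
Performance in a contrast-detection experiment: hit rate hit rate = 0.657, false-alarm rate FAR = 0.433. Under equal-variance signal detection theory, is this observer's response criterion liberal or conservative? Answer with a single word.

z(H) = 0.404, z(FA) = -0.169
c = −½·(z(H) + z(FA)) = -0.1175
c < 0 → liberal criterion (biased toward responding “yes”).

liberal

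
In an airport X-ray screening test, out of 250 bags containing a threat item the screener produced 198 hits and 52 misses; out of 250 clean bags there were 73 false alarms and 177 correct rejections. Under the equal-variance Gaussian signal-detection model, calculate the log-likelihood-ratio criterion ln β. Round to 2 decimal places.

H = 198/250 = 0.7920
FA = 73/250 = 0.2920
z(H) = 0.813
z(FA) = -0.548
ln β = −½·[z(H)² − z(FA)²] = −0.5 × (0.661 − 0.300) = -0.1805

ln β = -0.18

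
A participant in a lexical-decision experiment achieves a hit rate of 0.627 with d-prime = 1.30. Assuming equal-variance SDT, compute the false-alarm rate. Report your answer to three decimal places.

false-alarm rate = 0.165

z(hit rate) = z(0.627) = 0.3239
z(FA) = z(H) − d' = 0.3239 − 1.30 = -0.9761
false-alarm rate = Φ(-0.9761) = 0.1645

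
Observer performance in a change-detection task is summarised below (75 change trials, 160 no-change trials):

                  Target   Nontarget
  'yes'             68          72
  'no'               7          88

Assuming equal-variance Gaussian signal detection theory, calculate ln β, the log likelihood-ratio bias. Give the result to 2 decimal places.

H = 68/75 = 0.9067
FA = 72/160 = 0.4500
z(0.9067) = 1.321, z(0.4500) = -0.126
ln β = −½·[z(H)² − z(FA)²] = −0.5 × (1.745 − 0.016) = -0.8645

ln β = -0.86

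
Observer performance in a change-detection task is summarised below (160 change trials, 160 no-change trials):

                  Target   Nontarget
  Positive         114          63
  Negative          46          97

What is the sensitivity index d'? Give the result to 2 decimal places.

H = 114/160 = 0.7125
FA = 63/160 = 0.3937
Φ⁻¹(H) = 0.5607
Φ⁻¹(FA) = -0.2697
d' = z(H) − z(FA) = 0.5607 − (-0.2697) = 0.8304

d' = 0.83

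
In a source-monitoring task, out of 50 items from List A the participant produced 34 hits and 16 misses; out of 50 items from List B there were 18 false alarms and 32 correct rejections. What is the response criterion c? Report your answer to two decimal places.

H = 34/50 = 0.6800
FA = 18/50 = 0.3600
z(H) = z(0.6800) = 0.4677
z(FA) = z(0.3600) = -0.3585
c = −½·[z(H) + z(FA)] = −0.5 × (0.4677 + (-0.3585)) = -0.0546
c < 0: the participant has a liberal response bias.

c = -0.05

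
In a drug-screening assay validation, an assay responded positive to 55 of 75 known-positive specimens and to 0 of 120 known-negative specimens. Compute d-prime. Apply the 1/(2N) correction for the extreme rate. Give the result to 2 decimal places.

The false-alarm rate is 0/120 = 0, so apply the 1/(2N) correction: FA → 1/(2·120) = 0.00417.
z(H) = z(0.73333) = 0.623
z(FA) = z(0.00417) = -2.638
d' = 0.623 − (-2.638) = 3.261

d-prime = 3.26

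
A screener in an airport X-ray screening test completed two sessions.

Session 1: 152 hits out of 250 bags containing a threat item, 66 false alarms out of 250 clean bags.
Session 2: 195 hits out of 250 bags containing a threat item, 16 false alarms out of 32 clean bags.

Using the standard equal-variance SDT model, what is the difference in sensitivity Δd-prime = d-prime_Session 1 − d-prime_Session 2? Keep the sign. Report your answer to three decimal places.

Δd-prime = 0.133

Session 1: z(0.6080) = 0.2741, z(0.2640) = -0.6311, d' = 0.9052
Session 2: z(0.7800) = 0.7722, z(0.5000) = 0.0000, d' = 0.7722
Δd' = d'_Session 1 − d'_Session 2 = 0.9052 − 0.7722 = 0.1330
Session 1 has the higher sensitivity.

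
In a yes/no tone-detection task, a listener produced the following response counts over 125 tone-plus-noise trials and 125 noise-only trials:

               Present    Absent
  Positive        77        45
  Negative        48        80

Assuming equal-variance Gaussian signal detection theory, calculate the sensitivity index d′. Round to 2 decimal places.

d′ = 0.65

H = 77/125 = 0.6160
FA = 45/125 = 0.3600
z(H) = z(0.6160) = 0.295
z(FA) = z(0.3600) = -0.358
d' = z(H) − z(FA) = 0.295 − (-0.358) = 0.653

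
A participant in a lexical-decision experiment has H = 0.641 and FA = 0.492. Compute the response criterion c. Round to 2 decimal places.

z(H) = 0.361
z(FA) = -0.020
c = −½·[z(H) + z(FA)] = −0.5 × (0.361 + (-0.020)) = -0.1705

c = -0.17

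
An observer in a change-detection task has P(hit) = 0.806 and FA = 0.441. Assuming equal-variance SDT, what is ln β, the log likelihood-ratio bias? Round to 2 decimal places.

z(H) = 0.863
z(FA) = -0.148
ln β = −½·[z(H)² − z(FA)²] = −0.5 × (0.745 − 0.022) = -0.3615

ln β = -0.36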